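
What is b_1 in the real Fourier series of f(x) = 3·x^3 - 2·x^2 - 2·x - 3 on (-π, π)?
b_1 = (1/π) ∫_{-π}^{π} f(x)·sin(1x) dx.
Evaluate the integral (use parity and integration by parts as needed): b_1 = -40 + 6·π^2.

Final answer: -40 + 6·π^2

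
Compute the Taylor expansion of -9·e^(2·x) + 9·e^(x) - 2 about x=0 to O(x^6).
-93·x^5/40 - 45·x^4/8 - 21·x^3/2 - 27·x^2/2 - 9·x - 2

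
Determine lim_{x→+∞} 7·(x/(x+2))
Evaluate the dominant behaviour as x → +∞; each term tends to a finite value or vanishes.
Limit = 7.

Final answer: 7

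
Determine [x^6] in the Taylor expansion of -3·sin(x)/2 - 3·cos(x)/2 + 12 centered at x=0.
Expand to order 6: -3·sin(x)/2 - 3·cos(x)/2 + 12 = x^6/480 - x^5/80 - x^4/16 + x^3/4 + 3·x^2/4 - 3·x/2 + 21/2 + O(x^7).
The coefficient of x^6 is 1/480.

Final answer: 1/480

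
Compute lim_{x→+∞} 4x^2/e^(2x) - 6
The quotient is an ∞/∞ indeterminate form as x → +∞.
The exponential denominator e^(2x) dominates the polynomial numerator (e^x ≫ x^2 as x → ∞), so the quotient → 0.
Adding the constant: 0 - 6 = -6. Limit = -6.

Final answer: -6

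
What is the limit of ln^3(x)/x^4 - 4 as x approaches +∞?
The quotient is an ∞/∞ indeterminate form as x → +∞.
The polynomial denominator x^4 dominates the logarithmic numerator (any positive power of x ≫ ln^3(x) as x → ∞), so the quotient → 0.
Adding the constant: 0 - 4 = -4. Limit = -4.

Final answer: -4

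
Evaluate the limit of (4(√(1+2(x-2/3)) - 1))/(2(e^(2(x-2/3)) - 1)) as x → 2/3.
Both numerator and denominator → 0 as x → 2/3; this is a 0/0 indeterminate form.
Expand each to leading order near x = 2/3: numerator ~ 4·(x - 2/3), denominator ~ 4·(x - 2/3).
The limit of the ratio is 1.

Final answer: 1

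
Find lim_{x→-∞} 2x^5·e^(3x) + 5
The product is a 0·∞ indeterminate form at x → -∞.
Rewrite the product as 2x^5 / e^(-3x) (an ∞/∞ form) and apply L'Hôpital, or use the standard hierarchy e^(3|x|) ≫ |x^5| as x → -∞.
The indeterminate product → 0, so the limit = 5.

Final answer: 5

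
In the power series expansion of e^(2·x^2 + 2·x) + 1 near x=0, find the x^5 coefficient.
Expand to order 5: e^(2·x^2 + 2·x) + 1 = 104·x^5/15 + 20·x^4/3 + 16·x^3/3 + 4·x^2 + 2·x + 2 + O(x^6).
The coefficient of x^5 is 104/15.

Final answer: 104/15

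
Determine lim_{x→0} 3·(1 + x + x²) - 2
Direct substitution at x = 0 gives 1.

Final answer: 1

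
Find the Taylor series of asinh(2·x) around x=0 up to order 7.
-40·x^7/7 + 12·x^5/5 - 4·x^3/3 + 2·x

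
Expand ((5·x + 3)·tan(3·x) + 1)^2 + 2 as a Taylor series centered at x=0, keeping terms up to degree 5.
9072·x^5/5 + 801·x^4 + 324·x^3 + 111·x^2 + 18·x + 3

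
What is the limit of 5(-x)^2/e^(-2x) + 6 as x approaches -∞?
The quotient is an ∞/∞ indeterminate form as x → -∞.
Compare growth rates of the dominant terms (exponentials ≫ polynomials ≫ logarithms), or apply L'Hôpital's rule; the quotient → 0.
Adding the constant: 0 + 6 = 6. Limit = 6.

Final answer: 6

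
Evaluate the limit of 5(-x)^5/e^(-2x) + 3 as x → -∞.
The quotient is an ∞/∞ indeterminate form as x → -∞.
Compare growth rates of the dominant terms (exponentials ≫ polynomials ≫ logarithms), or apply L'Hôpital's rule; the quotient → 0.
Adding the constant: 0 + 3 = 3. Limit = 3.

Final answer: 3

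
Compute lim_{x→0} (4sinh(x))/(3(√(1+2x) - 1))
Both numerator and denominator → 0 as x → 0; this is a 0/0 indeterminate form.
Expand each to leading order near x = 0: numerator ~ 4·x, denominator ~ 3·x.
The limit of the ratio is 4/3.

Final answer: 4/3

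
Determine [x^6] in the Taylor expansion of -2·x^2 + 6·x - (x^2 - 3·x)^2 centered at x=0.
Expand to order 6: -2·x^2 + 6·x - (x^2 - 3·x)^2 = -x^4 + 6·x^3 - 11·x^2 + 6·x + O(x^7).
The coefficient of x^6 is 0.

Final answer: 0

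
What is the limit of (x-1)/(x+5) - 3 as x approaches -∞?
Evaluate the dominant behaviour as x → -∞; each term tends to a finite value or vanishes.
Limit = -2.

Final answer: -2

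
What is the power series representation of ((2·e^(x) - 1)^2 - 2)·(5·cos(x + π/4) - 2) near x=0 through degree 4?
x^4·(-545·√(2)/48 - 5) + x^3·(-35·√(2)/4 - 28/3) + x^2·(-12 + 25·√(2)/4) + x·(-8 + 25·√(2)/2) - 5·√(2)/2 + 2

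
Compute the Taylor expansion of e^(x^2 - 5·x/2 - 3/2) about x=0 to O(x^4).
-245·x^3·e^(-3/2)/48 + 33·x^2·e^(-3/2)/8 - 5·x·e^(-3/2)/2 + e^(-3/2)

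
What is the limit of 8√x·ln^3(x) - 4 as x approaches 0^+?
The product is a 0·∞ indeterminate form at x → 0⁺.
Rewrite the product as 8·ln^3(x) / x^(-1/2) and apply L'Hôpital, or use the standard hierarchy x^(-1/2) ≫ |ln x|^3 as x → 0⁺.
The indeterminate product → 0, so the limit = -4.

Final answer: -4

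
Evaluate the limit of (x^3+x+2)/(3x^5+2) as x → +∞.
This is an ∞/∞ indeterminate form as x → +∞.
Divide numerator and denominator by x^5 and let the lower-order terms vanish; the numerator's degree 3 is below the denominator's degree 5, so the quotient → 0.
Limit = 0.

Final answer: 0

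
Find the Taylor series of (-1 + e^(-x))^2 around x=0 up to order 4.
7·x^4/12 - x^3 + x^2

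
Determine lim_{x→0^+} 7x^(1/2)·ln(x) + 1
The product is a 0·∞ indeterminate form at x → 0⁺.
Rewrite the product as 7·ln(x) / x^(-1/2) and apply L'Hôpital, or use the standard hierarchy x^(-1/2) ≫ |ln x| as x → 0⁺.
The indeterminate product → 0, so the limit = 1.

Final answer: 1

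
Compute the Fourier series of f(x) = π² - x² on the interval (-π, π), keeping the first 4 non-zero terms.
4·cos(x) - cos(2·x) + 4·cos(3·x)/9 + 2·π^2/3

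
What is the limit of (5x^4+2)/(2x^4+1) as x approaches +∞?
This is an ∞/∞ indeterminate form as x → +∞.
Divide numerator and denominator by x^4 and let the lower-order terms vanish; the leading terms give 5/2.
Limit = 5/2.

Final answer: 5/2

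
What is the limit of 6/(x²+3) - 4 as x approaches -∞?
Evaluate the dominant behaviour as x → -∞; each term tends to a finite value or vanishes.
Limit = -4.

Final answer: -4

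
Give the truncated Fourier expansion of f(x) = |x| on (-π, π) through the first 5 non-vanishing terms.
-4·cos(x)/π - 4·cos(3·x)/(9·π) - 4·cos(5·x)/(25·π) - 4·cos(7·x)/(49·π) + π/2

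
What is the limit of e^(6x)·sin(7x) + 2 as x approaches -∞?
Evaluate the dominant behaviour as x → -∞; each term tends to a finite value or vanishes.
Limit = 2.

Final answer: 2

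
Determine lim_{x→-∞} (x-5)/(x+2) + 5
Evaluate the dominant behaviour as x → -∞; each term tends to a finite value or vanishes.
Limit = 6.

Final answer: 6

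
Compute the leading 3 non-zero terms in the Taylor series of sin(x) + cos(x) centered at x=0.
-x^2/2 + x + 1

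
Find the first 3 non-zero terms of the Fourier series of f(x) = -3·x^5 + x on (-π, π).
(-718 - 6·π^4 + 120·π^2)·sin(x) + (-15·π^2 + 43/2 + 3·π^4)·sin(2·x) + (-2·π^4 - 62/27 + 40·π^2/9)·sin(3·x)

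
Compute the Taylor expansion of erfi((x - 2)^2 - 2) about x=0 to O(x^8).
-45520352·x^7·e^(4)/(315·√(π)) + 197342·x^6·e^(4)/(5·√(π)) - 9800·x^5·e^(4)/√(π) + 6508·x^4·e^(4)/(3·√(π)) - 416·x^3·e^(4)/√(π) + 66·x^2·e^(4)/√(π) - 8·x·e^(4)/√(π) + erfi(2)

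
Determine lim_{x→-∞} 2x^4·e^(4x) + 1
The product is a 0·∞ indeterminate form at x → -∞.
Rewrite the product as 2x^4 / e^(-4x) (an ∞/∞ form) and apply L'Hôpital, or use the standard hierarchy e^(4|x|) ≫ |x^4| as x → -∞.
The indeterminate product → 0, so the limit = 1.

Final answer: 1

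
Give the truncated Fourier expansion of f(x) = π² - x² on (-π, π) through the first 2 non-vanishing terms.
4·cos(x) + 2·π^2/3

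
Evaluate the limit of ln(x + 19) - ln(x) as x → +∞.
This is an ∞ − ∞ indeterminate form.
Combine the logarithms: ln(x+19) − ln(x) = ln((x+19)/(x)) = ln(1 + 19/(x)) → ln(1) = 0.
Limit = 0.

Final answer: 0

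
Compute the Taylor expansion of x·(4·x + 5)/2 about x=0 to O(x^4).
2·x^2 + 5·x/2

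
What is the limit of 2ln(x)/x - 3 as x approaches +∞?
The quotient is an ∞/∞ indeterminate form as x → +∞.
The polynomial denominator x dominates the logarithmic numerator (any positive power of x ≫ ln(x) as x → ∞), so the quotient → 0.
Adding the constant: 0 - 3 = -3. Limit = -3.

Final answer: -3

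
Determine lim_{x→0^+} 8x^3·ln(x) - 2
The product is a 0·∞ indeterminate form at x → 0⁺.
Rewrite the product as 8·ln(x) / x^(-3) and apply L'Hôpital, or use the standard hierarchy x^(-3) ≫ |ln x| as x → 0⁺.
The indeterminate product → 0, so the limit = -2.

Final answer: -2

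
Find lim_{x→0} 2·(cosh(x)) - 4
Direct substitution at x = 0 gives -2.

Final answer: -2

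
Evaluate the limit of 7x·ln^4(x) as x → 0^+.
This is a 0·∞ indeterminate form at x → 0⁺.
Rewrite the product as 7·ln^4(x) / x^(-1) and apply L'Hôpital, or use the standard hierarchy x^(-1) ≫ |ln x|^4 as x → 0⁺.
The indeterminate product → 0, so the limit = 0.

Final answer: 0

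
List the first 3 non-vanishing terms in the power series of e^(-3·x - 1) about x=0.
9·x^2·e^(-1)/2 - 3·x·e^(-1) + e^(-1)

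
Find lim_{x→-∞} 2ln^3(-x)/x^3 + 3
The quotient is an ∞/∞ indeterminate form as x → -∞.
Compare growth rates of the dominant terms (exponentials ≫ polynomials ≫ logarithms), or apply L'Hôpital's rule; the quotient → 0.
Adding the constant: 0 + 3 = 3. Limit = 3.

Final answer: 3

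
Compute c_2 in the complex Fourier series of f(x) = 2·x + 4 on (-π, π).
Compute the real Fourier coefficients first: a_2 = 0, b_2 = -2.
Then c_2 = (a_2 − i·b_2)/2 = i.

Final answer: i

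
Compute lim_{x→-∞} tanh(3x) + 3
Evaluate the dominant behaviour as x → -∞; each term tends to a finite value or vanishes.
Limit = 2.

Final answer: 2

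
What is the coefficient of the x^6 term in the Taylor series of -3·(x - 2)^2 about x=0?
Expand to order 6: -3·(x - 2)^2 = -3·x^2 + 12·x - 12 + O(x^7).
The coefficient of x^6 is 0.

Final answer: 0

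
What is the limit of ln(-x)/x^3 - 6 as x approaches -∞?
The quotient is an ∞/∞ indeterminate form as x → -∞.
Compare growth rates of the dominant terms (exponentials ≫ polynomials ≫ logarithms), or apply L'Hôpital's rule; the quotient → 0.
Adding the constant: 0 - 6 = -6. Limit = -6.

Final answer: -6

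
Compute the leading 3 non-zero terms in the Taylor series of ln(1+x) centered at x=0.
x^3/3 - x^2/2 + x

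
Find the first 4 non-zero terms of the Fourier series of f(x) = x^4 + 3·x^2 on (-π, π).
(36 - 8·π^2)·cos(x) + 2·π^2·cos(2·x) + (-8·π^2/9 - 20/27)·cos(3·x) + π^2 + π^4/5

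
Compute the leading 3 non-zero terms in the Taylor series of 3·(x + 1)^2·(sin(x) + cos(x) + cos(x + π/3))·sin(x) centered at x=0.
x^3·(15/2 - 3·√(3)) + x^2·(12 - 3·√(3)/2) + 9·x/2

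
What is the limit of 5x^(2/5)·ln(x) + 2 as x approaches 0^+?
The product is a 0·∞ indeterminate form at x → 0⁺.
Rewrite the product as 5·ln(x) / x^(-2/5) and apply L'Hôpital, or use the standard hierarchy x^(-2/5) ≫ |ln x| as x → 0⁺.
The indeterminate product → 0, so the limit = 2.

Final answer: 2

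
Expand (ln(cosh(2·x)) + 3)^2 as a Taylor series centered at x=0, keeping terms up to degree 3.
12·x^2 + 9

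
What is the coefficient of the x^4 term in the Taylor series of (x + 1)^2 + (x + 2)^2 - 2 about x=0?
Expand to order 4: (x + 1)^2 + (x + 2)^2 - 2 = 2·x^2 + 6·x + 3 + O(x^5).
The coefficient of x^4 is 0.

Final answer: 0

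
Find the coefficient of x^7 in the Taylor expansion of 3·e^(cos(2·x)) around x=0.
Expand to order 7: 3·e^(cos(2·x)) = -124·e·x^6/15 + 8·e·x^4 - 6·e·x^2 + 3·e + O(x^8).
The coefficient of x^7 is 0.

Final answer: 0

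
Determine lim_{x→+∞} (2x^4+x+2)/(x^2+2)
This is an ∞/∞ indeterminate form as x → +∞.
Divide numerator and denominator by x^4 and let the lower-order terms vanish; the numerator's degree 4 exceeds the denominator's degree 2, so the quotient diverges.
Limit = ∞.

Final answer: ∞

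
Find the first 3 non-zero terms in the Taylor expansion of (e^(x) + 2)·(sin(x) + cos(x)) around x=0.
-x^3/3 + 4·x + 3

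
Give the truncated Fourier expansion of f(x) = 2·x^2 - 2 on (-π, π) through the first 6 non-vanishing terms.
-8·cos(x) + 2·cos(2·x) - 8·cos(3·x)/9 + cos(4·x)/2 - 8·cos(5·x)/25 - 2 + 2·π^2/3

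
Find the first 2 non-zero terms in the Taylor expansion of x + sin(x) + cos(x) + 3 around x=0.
2·x + 4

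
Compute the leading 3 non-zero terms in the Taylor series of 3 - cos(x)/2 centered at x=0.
-x^4/48 + x^2/4 + 5/2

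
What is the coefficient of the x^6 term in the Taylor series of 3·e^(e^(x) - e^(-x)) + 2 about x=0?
Expand to order 6: 3·e^(e^(x) - e^(-x)) + 2 = 28·x^6/15 + 57·x^5/20 + 4·x^4 + 5·x^3 + 6·x^2 + 6·x + 5 + O(x^7).
The coefficient of x^6 is 28/15.

Final answer: 28/15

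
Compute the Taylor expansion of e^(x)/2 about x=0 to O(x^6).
x^5/240 + x^4/48 + x^3/12 + x^2/4 + x/2 + 1/2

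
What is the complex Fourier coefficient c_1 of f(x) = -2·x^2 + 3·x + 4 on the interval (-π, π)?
Compute the real Fourier coefficients first: a_1 = 8, b_1 = 6.
Then c_1 = (a_1 − i·b_1)/2 = 4 - 3·i.

Final answer: 4 - 3·i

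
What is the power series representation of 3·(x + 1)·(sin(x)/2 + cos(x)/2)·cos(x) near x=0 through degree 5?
7·x^5/10 - x^4/2 - 5·x^3/2 + 3·x + 3/2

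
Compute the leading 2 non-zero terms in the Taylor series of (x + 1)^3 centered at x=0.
3·x + 1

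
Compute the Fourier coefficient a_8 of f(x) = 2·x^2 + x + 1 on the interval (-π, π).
a_8 = (1/π) ∫_{-π}^{π} f(x)·cos(8x) dx.
Evaluate the integral (use parity and integration by parts as needed): a_8 = 1/8.

Final answer: 1/8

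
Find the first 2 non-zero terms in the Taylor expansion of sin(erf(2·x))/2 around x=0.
x^3·(-8/(3·√(π)) - 16/(3·π^(3/2))) + 2·x/√(π)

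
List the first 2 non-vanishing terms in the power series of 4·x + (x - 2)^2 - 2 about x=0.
x^2 + 2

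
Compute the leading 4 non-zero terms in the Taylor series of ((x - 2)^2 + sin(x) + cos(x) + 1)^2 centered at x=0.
-5·x^3 + 15·x^2 - 36·x + 36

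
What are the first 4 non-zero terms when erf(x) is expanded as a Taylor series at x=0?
-x^7/(21·√(π)) + x^5/(5·√(π)) - 2·x^3/(3·√(π)) + 2·x/√(π)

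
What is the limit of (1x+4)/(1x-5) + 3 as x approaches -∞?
Evaluate the dominant behaviour as x → -∞; each term tends to a finite value or vanishes.
Limit = 4.

Final answer: 4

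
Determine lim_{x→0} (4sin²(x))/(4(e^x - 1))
Both numerator and denominator → 0 as x → 0; this is a 0/0 indeterminate form.
Expand each to leading order near x = 0: numerator ~ 4·x^2, denominator ~ 4·x.
The limit of the ratio is 0.

Final answer: 0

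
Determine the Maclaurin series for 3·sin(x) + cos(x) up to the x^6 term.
-x^6/720 + x^5/40 + x^4/24 - x^3/2 - x^2/2 + 3·x + 1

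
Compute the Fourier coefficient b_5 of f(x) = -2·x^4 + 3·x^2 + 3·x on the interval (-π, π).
b_5 = (1/π) ∫_{-π}^{π} f(x)·sin(5x) dx.
Evaluate the integral (use parity and integration by parts as needed): b_5 = 6/5.

Final answer: 6/5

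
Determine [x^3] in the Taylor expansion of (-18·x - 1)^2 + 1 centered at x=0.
Expand to order 3: (-18·x - 1)^2 + 1 = 324·x^2 + 36·x + 2 + O(x^4).
The coefficient of x^3 is 0.

Final answer: 0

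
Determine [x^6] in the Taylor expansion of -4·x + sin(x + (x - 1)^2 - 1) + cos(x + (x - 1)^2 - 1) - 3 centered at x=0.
Expand to order 6: -4·x + sin(x + (x - 1)^2 - 1) + cos(x + (x - 1)^2 - 1) - 3 = 89·x^6/720 + 13·x^5/40 - 23·x^4/24 + 7·x^3/6 + x^2/2 - 5·x - 2 + O(x^7).
The coefficient of x^6 is 89/720.

Final answer: 89/720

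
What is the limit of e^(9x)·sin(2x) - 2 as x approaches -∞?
Evaluate the dominant behaviour as x → -∞; each term tends to a finite value or vanishes.
Limit = -2.

Final answer: -2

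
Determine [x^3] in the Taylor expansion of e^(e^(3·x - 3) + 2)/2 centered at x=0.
Expand to order 3: e^(e^(3·x - 3) + 2)/2 = x^3·(9·e^(-7 + e^(-3))/4 + 27·e^(-4 + e^(-3))/4 + 9·e^(-1 + e^(-3))/4) + x^2·(9·e^(-4 + e^(-3))/4 + 9·e^(-1 + e^(-3))/4) + 3·x·e^(-1 + e^(-3))/2 + e^(e^(-3) + 2)/2 + O(x^4).
The coefficient of x^3 is 9·e^(-7 + e^(-3))/4 + 27·e^(-4 + e^(-3))/4 + 9·e^(-1 + e^(-3))/4.

Final answer: 9·e^(-7 + e^(-3))/4 + 27·e^(-4 + e^(-3))/4 + 9·e^(-1 + e^(-3))/4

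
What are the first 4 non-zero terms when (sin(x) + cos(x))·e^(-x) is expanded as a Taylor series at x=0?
-x^4/6 + 2·x^3/3 - x^2 + 1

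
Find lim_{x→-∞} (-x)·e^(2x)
This is a 0·∞ indeterminate form at x → -∞.
Rewrite the product as (-x) / e^(-2x) (an ∞/∞ form) and apply L'Hôpital, or use the standard hierarchy e^(2|x|) ≫ |(-x)| as x → -∞.
The indeterminate product → 0, so the limit = 0.

Final answer: 0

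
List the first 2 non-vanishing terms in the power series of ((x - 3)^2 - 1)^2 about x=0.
64 - 96·x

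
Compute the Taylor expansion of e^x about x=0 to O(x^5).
x^4/24 + x^3/6 + x^2/2 + x + 1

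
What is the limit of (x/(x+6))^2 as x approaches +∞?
As x → +∞: x/(x+6) = 1/(1 + 6/x) → 1, and the 2nd power of a limit-1 base also → 1.
Limit = 1.

Final answer: 1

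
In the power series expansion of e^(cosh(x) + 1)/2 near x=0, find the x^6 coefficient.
Expand to order 6: e^(cosh(x) + 1)/2 = 31·x^6·e^(2)/1440 + x^4·e^(2)/12 + x^2·e^(2)/4 + e^(2)/2 + O(x^7).
The coefficient of x^6 is 31·e^(2)/1440.

Final answer: 31·e^(2)/1440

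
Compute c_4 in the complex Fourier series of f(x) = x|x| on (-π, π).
Compute the real Fourier coefficients first: a_4 = 0, b_4 = -π/2.
Then c_4 = (a_4 − i·b_4)/2 = i·π/4.

Final answer: i·π/4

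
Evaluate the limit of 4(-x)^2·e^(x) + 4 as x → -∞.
The product is a 0·∞ indeterminate form at x → -∞.
Rewrite the product as 4(-x)^2 / e^(-x) (an ∞/∞ form) and apply L'Hôpital, or use the standard hierarchy e^(|x|) ≫ |(-x)^2| as x → -∞.
The indeterminate product → 0, so the limit = 4.

Final answer: 4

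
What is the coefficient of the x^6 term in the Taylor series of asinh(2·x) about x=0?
Expand to order 6: asinh(2·x) = 12·x^5/5 - 4·x^3/3 + 2·x + O(x^7).
The coefficient of x^6 is 0.

Final answer: 0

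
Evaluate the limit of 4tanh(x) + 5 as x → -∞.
Evaluate the dominant behaviour as x → -∞; each term tends to a finite value or vanishes.
Limit = 1.

Final answer: 1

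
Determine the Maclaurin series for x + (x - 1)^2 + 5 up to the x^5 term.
x^2 - x + 6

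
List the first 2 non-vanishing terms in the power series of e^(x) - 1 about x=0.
x^2/2 + x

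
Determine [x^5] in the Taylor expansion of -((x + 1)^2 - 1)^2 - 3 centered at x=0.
Expand to order 5: -((x + 1)^2 - 1)^2 - 3 = -x^4 - 4·x^3 - 4·x^2 - 3 + O(x^6).
The coefficient of x^5 is 0.

Final answer: 0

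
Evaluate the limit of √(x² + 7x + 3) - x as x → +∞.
This is an ∞ − ∞ indeterminate form.
Multiply and divide by the conjugate √(x²+7x + 3) + x; the x² terms cancel, leaving (7x + 3)/(√(x²+7x + 3)+x) → 7/2.
Limit = 7/2.

Final answer: 7/2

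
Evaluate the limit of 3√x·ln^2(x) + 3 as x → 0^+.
The product is a 0·∞ indeterminate form at x → 0⁺.
Rewrite the product as 3·ln^2(x) / x^(-1/2) and apply L'Hôpital, or use the standard hierarchy x^(-1/2) ≫ |ln x|^2 as x → 0⁺.
The indeterminate product → 0, so the limit = 3.

Final answer: 3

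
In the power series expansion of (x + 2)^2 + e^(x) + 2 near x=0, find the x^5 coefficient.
Expand to order 5: (x + 2)^2 + e^(x) + 2 = x^5/120 + x^4/24 + x^3/6 + 3·x^2/2 + 5·x + 7 + O(x^6).
The coefficient of x^5 is 1/120.

Final answer: 1/120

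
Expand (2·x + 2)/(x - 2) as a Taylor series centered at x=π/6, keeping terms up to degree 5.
(2·π + 12)/(-12 + π) - 216·(x - π/6)/(-24·π + π^2 + 144) + 1296·(x - π/6)^2/(-1728 - 36·π^2 + π^3 + 432·π) - 7776·(x - π/6)^3/(-6912·π - 48·π^3 + π^4 + 864·π^2 + 20736) + 46656·(x - π/6)^4/(-248832 - 17280·π^2 - 60·π^4 + π^5 + 1440·π^3 + 103680·π) - 279936·(x - π/6)^5/(-1492992·π - 34560·π^3 - 72·π^5 + π^6 + 2160·π^4 + 2985984 + 311040·π^2)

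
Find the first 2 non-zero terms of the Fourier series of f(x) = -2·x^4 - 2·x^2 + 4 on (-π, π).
(-88 + 16·π^2)·cos(x) - 2·π^4/5 - 2·π^2/3 + 4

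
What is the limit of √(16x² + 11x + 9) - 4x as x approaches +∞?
As x → +∞: multiply by the conjugate to get (11x+9)/(√(16x²+11x+9)+4x); the denominator ~ 8x, so the limit is 11/8.
Limit = 11/8.

Final answer: 11/8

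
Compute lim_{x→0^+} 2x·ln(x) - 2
The product is a 0·∞ indeterminate form at x → 0⁺.
Rewrite the product as 2·ln(x) / x^(-1) and apply L'Hôpital, or use the standard hierarchy x^(-1) ≫ |ln x| as x → 0⁺.
The indeterminate product → 0, so the limit = -2.

Final answer: -2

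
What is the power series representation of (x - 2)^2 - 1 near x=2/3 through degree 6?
7/9 - 8·(x - 2/3)/3 + (x - 2/3)^2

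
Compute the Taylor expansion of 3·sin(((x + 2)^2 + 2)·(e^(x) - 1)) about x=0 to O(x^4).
-96·x^3 + 21·x^2 + 18·x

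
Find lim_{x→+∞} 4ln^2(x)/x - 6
The quotient is an ∞/∞ indeterminate form as x → +∞.
The polynomial denominator x dominates the logarithmic numerator (any positive power of x ≫ ln^2(x) as x → ∞), so the quotient → 0.
Adding the constant: 0 - 6 = -6. Limit = -6.

Final answer: -6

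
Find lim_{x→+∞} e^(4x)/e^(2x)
This is an ∞/∞ indeterminate form as x → +∞.
Rewrite e^(4x)/e^(2x) = e^((4−2)x) = e^(2x); the exponent coefficient is 2 > 0 so e^(2x) → ∞.
Limit = ∞.

Final answer: ∞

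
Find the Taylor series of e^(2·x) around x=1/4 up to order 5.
e^(1/2) + 2·e^(1/2)·(x - 1/4) + 2·e^(1/2)·(x - 1/4)^2 + 4·e^(1/2)·(x - 1/4)^3/3 + 2·e^(1/2)·(x - 1/4)^4/3 + 4·e^(1/2)·(x - 1/4)^5/15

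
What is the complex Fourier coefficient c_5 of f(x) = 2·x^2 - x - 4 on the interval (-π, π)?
Compute the real Fourier coefficients first: a_5 = -8/25, b_5 = -2/5.
Then c_5 = (a_5 − i·b_5)/2 = -4/25 + i/5.

Final answer: -4/25 + i/5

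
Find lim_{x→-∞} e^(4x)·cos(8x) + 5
Evaluate the dominant behaviour as x → -∞; each term tends to a finite value or vanishes.
Limit = 5.

Final answer: 5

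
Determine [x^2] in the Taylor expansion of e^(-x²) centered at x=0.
Expand to order 2: e^(-x²) = 1 - x^2 + O(x^3).
The coefficient of x^2 is -1.

Final answer: -1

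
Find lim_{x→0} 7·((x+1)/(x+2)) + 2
Direct substitution at x = 0 gives 11/2.

Final answer: 11/2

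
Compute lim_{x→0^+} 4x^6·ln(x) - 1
The product is a 0·∞ indeterminate form at x → 0⁺.
Rewrite the product as 4·ln(x) / x^(-6) and apply L'Hôpital, or use the standard hierarchy x^(-6) ≫ |ln x| as x → 0⁺.
The indeterminate product → 0, so the limit = -1.

Final answer: -1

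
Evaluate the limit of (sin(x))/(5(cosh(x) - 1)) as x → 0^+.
Both numerator and denominator → 0 as x → 0^+; this is a 0/0 indeterminate form.
Expand each to leading order near x = 0: numerator ~ x, denominator ~ 5·x^2/2.
The limit of the ratio is ∞.

Final answer: ∞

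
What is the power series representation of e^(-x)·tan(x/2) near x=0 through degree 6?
-11·x^6/720 + 11·x^5/240 - x^4/8 + 7·x^3/24 - x^2/2 + x/2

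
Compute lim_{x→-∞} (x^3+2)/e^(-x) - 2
The quotient is an ∞/∞ indeterminate form as x → -∞.
Compare growth rates of the dominant terms (exponentials ≫ polynomials ≫ logarithms), or apply L'Hôpital's rule; the quotient → 0.
Adding the constant: 0 - 2 = -2. Limit = -2.

Final answer: -2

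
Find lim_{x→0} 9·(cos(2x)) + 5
Direct substitution at x = 0 gives 14.

Final answer: 14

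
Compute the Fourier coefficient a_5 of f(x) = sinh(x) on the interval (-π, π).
a_5 = (1/π) ∫_{-π}^{π} f(x)·cos(5x) dx.
Evaluate the integral (use parity and integration by parts as needed): a_5 = 0.

Final answer: 0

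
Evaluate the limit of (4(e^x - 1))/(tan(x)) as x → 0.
Both numerator and denominator → 0 as x → 0; this is a 0/0 indeterminate form.
Expand each to leading order near x = 0: numerator ~ 4·x, denominator ~ x.
The limit of the ratio is 4.

Final answer: 4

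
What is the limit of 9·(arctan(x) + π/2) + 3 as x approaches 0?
Direct substitution at x = 0 gives 3 + 9·π/2.

Final answer: 3 + 9·π/2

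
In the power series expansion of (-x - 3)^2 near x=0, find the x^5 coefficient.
Expand to order 5: (-x - 3)^2 = x^2 + 6·x + 9 + O(x^6).
The coefficient of x^5 is 0.

Final answer: 0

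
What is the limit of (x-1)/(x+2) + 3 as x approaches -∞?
Evaluate the dominant behaviour as x → -∞; each term tends to a finite value or vanishes.
Limit = 4.

Final answer: 4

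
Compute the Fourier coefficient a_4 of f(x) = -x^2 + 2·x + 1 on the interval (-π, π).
a_4 = (1/π) ∫_{-π}^{π} f(x)·cos(4x) dx.
Evaluate the integral (use parity and integration by parts as needed): a_4 = -1/4.

Final answer: -1/4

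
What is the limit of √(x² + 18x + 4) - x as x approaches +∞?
This is an ∞ − ∞ indeterminate form.
Multiply and divide by the conjugate √(x²+18x + 4) + x; the x² terms cancel, leaving (18x + 4)/(√(x²+18x + 4)+x) → 18/2 = 9.
Limit = 9.

Final answer: 9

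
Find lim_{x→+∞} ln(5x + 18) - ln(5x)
This is an ∞ − ∞ indeterminate form.
Combine the logarithms: ln(5x+18) − ln(5x) = ln((5x+18)/(5x)) = ln(1 + 18/(5x)) → ln(1) = 0.
Limit = 0.

Final answer: 0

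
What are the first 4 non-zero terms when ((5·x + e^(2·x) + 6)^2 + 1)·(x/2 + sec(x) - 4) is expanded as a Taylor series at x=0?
-105·x^3/2 - 157·x^2 - 269·x - 150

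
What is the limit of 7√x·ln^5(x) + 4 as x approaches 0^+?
The product is a 0·∞ indeterminate form at x → 0⁺.
Rewrite the product as 7·ln^5(x) / x^(-1/2) and apply L'Hôpital, or use the standard hierarchy x^(-1/2) ≫ |ln x|^5 as x → 0⁺.
The indeterminate product → 0, so the limit = 4.

Final answer: 4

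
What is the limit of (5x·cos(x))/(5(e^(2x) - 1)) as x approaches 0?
Both numerator and denominator → 0 as x → 0; this is a 0/0 indeterminate form.
Expand each to leading order near x = 0: numerator ~ 5·x, denominator ~ 10·x.
The limit of the ratio is 1/2.

Final answer: 1/2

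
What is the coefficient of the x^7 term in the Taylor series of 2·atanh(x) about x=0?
Expand to order 7: 2·atanh(x) = 2·x^7/7 + 2·x^5/5 + 2·x^3/3 + 2·x + O(x^8).
The coefficient of x^7 is 2/7.

Final answer: 2/7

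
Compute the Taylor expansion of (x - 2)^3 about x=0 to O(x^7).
x^3 - 6·x^2 + 12·x - 8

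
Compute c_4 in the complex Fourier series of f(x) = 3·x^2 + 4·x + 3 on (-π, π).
Compute the real Fourier coefficients first: a_4 = 3/4, b_4 = -2.
Then c_4 = (a_4 − i·b_4)/2 = 3/8 + i.

Final answer: 3/8 + i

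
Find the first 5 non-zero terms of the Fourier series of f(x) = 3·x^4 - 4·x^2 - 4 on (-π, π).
(160 - 24·π^2)·cos(x) + (-13 + 6·π^2)·cos(2·x) + (32/9 - 8·π^2/3)·cos(3·x) + (-25/16 + 3·π^2/2)·cos(4·x) - 4·π^2/3 - 4 + 3·π^4/5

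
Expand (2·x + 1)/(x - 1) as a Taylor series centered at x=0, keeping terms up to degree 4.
-3·x^4 - 3·x^3 - 3·x^2 - 3·x - 1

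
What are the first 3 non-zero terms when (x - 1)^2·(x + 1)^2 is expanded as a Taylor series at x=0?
x^4 - 2·x^2 + 1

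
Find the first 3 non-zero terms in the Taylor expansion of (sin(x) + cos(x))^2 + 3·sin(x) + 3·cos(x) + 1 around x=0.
-3·x^2/2 + 5·x + 5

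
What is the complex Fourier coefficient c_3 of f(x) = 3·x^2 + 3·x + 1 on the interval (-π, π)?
Compute the real Fourier coefficients first: a_3 = -4/3, b_3 = 2.
Then c_3 = (a_3 − i·b_3)/2 = -2/3 - i.

Final answer: -2/3 - i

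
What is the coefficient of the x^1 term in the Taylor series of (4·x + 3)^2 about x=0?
Expand to order 1: (4·x + 3)^2 = 24·x + 9 + O(x^2).
The coefficient of x^1 is 24.

Final answer: 24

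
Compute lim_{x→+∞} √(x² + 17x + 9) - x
This is an ∞ − ∞ indeterminate form.
Multiply and divide by the conjugate √(x²+17x + 9) + x; the x² terms cancel, leaving (17x + 9)/(√(x²+17x + 9)+x) → 17/2.
Limit = 17/2.

Final answer: 17/2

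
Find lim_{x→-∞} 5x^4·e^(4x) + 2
The product is a 0·∞ indeterminate form at x → -∞.
Rewrite the product as 5x^4 / e^(-4x) (an ∞/∞ form) and apply L'Hôpital, or use the standard hierarchy e^(4|x|) ≫ |x^4| as x → -∞.
The indeterminate product → 0, so the limit = 2.

Final answer: 2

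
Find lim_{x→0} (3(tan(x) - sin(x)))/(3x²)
Both numerator and denominator → 0 as x → 0; this is a 0/0 indeterminate form.
Expand each to leading order near x = 0: numerator ~ 3·x^3/2, denominator ~ 3·x^2.
The limit of the ratio is 0.

Final answer: 0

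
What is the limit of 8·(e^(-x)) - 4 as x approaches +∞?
Evaluate the dominant behaviour as x → +∞; each term tends to a finite value or vanishes.
Limit = -4.

Final answer: -4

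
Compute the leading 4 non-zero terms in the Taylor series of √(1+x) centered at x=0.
x^3/16 - x^2/8 + x/2 + 1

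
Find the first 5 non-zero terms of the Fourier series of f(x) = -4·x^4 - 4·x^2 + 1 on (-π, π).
(-176 + 32·π^2)·cos(x) + (8 - 8·π^2)·cos(2·x) + (-16/27 + 32·π^2/9)·cos(3·x) + (-2·π^2 - 1/4)·cos(4·x) - 4·π^4/5 - 4·π^2/3 + 1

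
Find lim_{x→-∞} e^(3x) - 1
Evaluate the dominant behaviour as x → -∞; each term tends to a finite value or vanishes.
Limit = -1.

Final answer: -1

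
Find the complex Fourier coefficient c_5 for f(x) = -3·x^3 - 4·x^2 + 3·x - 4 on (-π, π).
Compute the real Fourier coefficients first: a_5 = 16/25, b_5 = 186/125 - 6·π^2/5.
Then c_5 = (a_5 − i·b_5)/2 = 8/25 - 93·i/125 + 3·i·π^2/5.

Final answer: 8/25 - 93·i/125 + 3·i·π^2/5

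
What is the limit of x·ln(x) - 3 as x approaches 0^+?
The product is a 0·∞ indeterminate form at x → 0⁺.
Rewrite the product as ln(x) / x^(-1) and apply L'Hôpital, or use the standard hierarchy x^(-1) ≫ |ln x| as x → 0⁺.
The indeterminate product → 0, so the limit = -3.

Final answer: -3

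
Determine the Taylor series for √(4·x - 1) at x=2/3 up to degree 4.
√(15)/3 + 2·√(15)·(x - 2/3)/5 - 6·√(15)·(x - 2/3)^2/25 + 36·√(15)·(x - 2/3)^3/125 - 54·√(15)·(x - 2/3)^4/125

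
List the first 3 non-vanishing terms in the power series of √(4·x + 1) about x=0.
-2·x^2 + 2·x + 1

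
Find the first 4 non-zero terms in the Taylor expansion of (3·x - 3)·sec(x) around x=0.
3·x^3/2 - 3·x^2/2 + 3·x - 3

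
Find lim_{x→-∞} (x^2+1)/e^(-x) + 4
The quotient is an ∞/∞ indeterminate form as x → -∞.
Compare growth rates of the dominant terms (exponentials ≫ polynomials ≫ logarithms), or apply L'Hôpital's rule; the quotient → 0.
Adding the constant: 0 + 4 = 4. Limit = 4.

Final answer: 4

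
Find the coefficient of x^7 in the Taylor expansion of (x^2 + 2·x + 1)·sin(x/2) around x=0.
Expand to order 7: (x^2 + 2·x + 1)·sin(x/2) = 167·x^7/645120 + x^6/1920 - 79·x^5/3840 - x^4/24 + 23·x^3/48 + x^2 + x/2 + O(x^8).
The coefficient of x^7 is 167/645120.

Final answer: 167/645120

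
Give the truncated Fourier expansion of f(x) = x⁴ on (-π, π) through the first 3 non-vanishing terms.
(48 - 8·π^2)·cos(x) + (-3 + 2·π^2)·cos(2·x) + π^4/5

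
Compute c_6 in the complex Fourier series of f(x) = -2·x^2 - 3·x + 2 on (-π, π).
Compute the real Fourier coefficients first: a_6 = -2/9, b_6 = 1.
Then c_6 = (a_6 − i·b_6)/2 = -1/9 - i/2.

Final answer: -1/9 - i/2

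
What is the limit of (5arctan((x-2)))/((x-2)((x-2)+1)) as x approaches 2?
Both numerator and denominator → 0 as x → 2; this is a 0/0 indeterminate form.
Expand each to leading order near x = 2: numerator ~ 5·(x - 2), denominator ~ (x - 2).
The limit of the ratio is 5.

Final answer: 5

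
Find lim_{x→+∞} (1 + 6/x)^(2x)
As x → +∞: write (1 + 6/x)^(2x) = ((1 + 6/x)^x)^2 → (e^6)^2 = e^12.
Limit = e^(12).

Final answer: e^(12)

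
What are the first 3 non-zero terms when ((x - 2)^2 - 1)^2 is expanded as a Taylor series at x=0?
22·x^2 - 24·x + 9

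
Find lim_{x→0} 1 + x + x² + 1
Direct substitution at x = 0 gives 2.

Final answer: 2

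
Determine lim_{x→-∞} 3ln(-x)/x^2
This is an ∞/∞ indeterminate form as x → -∞.
Compare growth rates of the dominant terms (exponentials ≫ polynomials ≫ logarithms), or apply L'Hôpital's rule; the quotient → 0.
Limit = 0.

Final answer: 0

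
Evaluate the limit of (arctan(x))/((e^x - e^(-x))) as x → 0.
Both numerator and denominator → 0 as x → 0; this is a 0/0 indeterminate form.
Expand each to leading order near x = 0: numerator ~ x, denominator ~ 2·x.
The limit of the ratio is 1/2.

Final answer: 1/2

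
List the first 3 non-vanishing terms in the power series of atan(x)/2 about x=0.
x^5/10 - x^3/6 + x/2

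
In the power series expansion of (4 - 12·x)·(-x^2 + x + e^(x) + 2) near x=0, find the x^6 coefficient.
Expand to order 6: (4 - 12·x)·(-x^2 + x + e^(x) + 2) = -17·x^6/180 - 7·x^5/15 - 11·x^4/6 + 20·x^3/3 - 26·x^2 - 28·x + 12 + O(x^7).
The coefficient of x^6 is -17/180.

Final answer: -17/180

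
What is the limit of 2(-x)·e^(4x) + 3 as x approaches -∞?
The product is a 0·∞ indeterminate form at x → -∞.
Rewrite the product as 2(-x) / e^(-4x) (an ∞/∞ form) and apply L'Hôpital, or use the standard hierarchy e^(4|x|) ≫ |(-x)| as x → -∞.
The indeterminate product → 0, so the limit = 3.

Final answer: 3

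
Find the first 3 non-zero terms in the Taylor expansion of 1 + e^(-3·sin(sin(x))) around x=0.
9·x^2/2 - 3·x + 2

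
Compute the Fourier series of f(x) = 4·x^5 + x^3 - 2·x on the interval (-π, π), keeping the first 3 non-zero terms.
(-158·π^2 + 8·π^4 + 944)·sin(x) + (-4·π^4 - 53/2 + 19·π^2)·sin(2·x) + (-142·π^2/27 + 176/81 + 8·π^4/3)·sin(3·x)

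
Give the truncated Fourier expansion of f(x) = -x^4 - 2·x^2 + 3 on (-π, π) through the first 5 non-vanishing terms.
(-40 + 8·π^2)·cos(x) + (1 - 2·π^2)·cos(2·x) + (8/27 + 8·π^2/9)·cos(3·x) + (-π^2/2 - 5/16)·cos(4·x) - π^4/5 - 2·π^2/3 + 3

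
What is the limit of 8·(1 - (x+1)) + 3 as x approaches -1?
Direct substitution at x = -1 gives 11.

Final answer: 11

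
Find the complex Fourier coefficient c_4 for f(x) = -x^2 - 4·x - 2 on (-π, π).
Compute the real Fourier coefficients first: a_4 = -1/4, b_4 = 2.
Then c_4 = (a_4 − i·b_4)/2 = -1/8 - i.

Final answer: -1/8 - i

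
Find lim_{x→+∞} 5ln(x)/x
This is an ∞/∞ indeterminate form as x → +∞.
The polynomial denominator x dominates the logarithmic numerator (any positive power of x ≫ ln(x) as x → ∞), so the quotient → 0.
Limit = 0.

Final answer: 0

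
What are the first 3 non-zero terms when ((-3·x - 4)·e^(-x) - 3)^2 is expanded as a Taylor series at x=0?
-13·x^2 - 14·x + 49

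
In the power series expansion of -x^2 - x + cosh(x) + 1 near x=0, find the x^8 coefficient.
Expand to order 8: -x^2 - x + cosh(x) + 1 = x^8/40320 + x^6/720 + x^4/24 - x^2/2 - x + 2 + O(x^9).
The coefficient of x^8 is 1/40320.

Final answer: 1/40320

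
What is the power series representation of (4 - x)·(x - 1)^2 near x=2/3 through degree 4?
10/27 - 7·(x - 2/3)/3 + 4·(x - 2/3)^2 - (x - 2/3)^3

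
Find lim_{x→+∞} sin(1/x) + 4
Evaluate the dominant behaviour as x → +∞; each term tends to a finite value or vanishes.
Limit = 4.

Final answer: 4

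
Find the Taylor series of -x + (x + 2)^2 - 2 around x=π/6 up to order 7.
π^2/36 + π/2 + 2 + (π/3 + 3)·(x - π/6) + (x - π/6)^2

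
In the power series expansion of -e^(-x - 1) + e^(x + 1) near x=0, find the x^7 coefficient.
Expand to order 7: -e^(-x - 1) + e^(x + 1) = x^7·(e^(-1)/5040 + e/5040) + x^6·(-e^(-1)/720 + e/720) + x^5·(e^(-1)/120 + e/120) + x^4·(-e^(-1)/24 + e/24) + x^3·(e^(-1)/6 + e/6) + x^2·(-e^(-1)/2 + e/2) + x·(e^(-1) + e) - e^(-1) + e + O(x^8).
The coefficient of x^7 is e^(-1)/5040 + e/5040.

Final answer: e^(-1)/5040 + e/5040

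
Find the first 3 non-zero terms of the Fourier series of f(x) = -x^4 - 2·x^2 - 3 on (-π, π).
(-40 + 8·π^2)·cos(x) + (1 - 2·π^2)·cos(2·x) - π^4/5 - 2·π^2/3 - 3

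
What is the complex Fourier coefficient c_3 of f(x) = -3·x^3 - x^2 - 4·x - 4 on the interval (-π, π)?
Compute the real Fourier coefficients first: a_3 = 4/9, b_3 = -2·π^2 - 4/3.
Then c_3 = (a_3 − i·b_3)/2 = 2/9 + 2·i/3 + i·π^2.

Final answer: 2/9 + 2·i/3 + i·π^2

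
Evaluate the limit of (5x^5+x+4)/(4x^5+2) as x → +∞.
This is an ∞/∞ indeterminate form as x → +∞.
Divide numerator and denominator by x^5 and let the lower-order terms vanish; the leading terms give 5/4.
Limit = 5/4.

Final answer: 5/4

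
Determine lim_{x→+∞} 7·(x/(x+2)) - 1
Evaluate the dominant behaviour as x → +∞; each term tends to a finite value or vanishes.
Limit = 6.

Final answer: 6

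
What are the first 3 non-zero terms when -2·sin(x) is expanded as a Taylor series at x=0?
-x^5/60 + x^3/3 - 2·x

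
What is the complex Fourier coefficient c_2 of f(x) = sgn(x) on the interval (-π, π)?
Compute the real Fourier coefficients first: a_2 = 0, b_2 = 0.
Then c_2 = (a_2 − i·b_2)/2 = 0.

Final answer: 0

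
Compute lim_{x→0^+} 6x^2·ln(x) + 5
The product is a 0·∞ indeterminate form at x → 0⁺.
Rewrite the product as 6·ln(x) / x^(-2) and apply L'Hôpital, or use the standard hierarchy x^(-2) ≫ |ln x| as x → 0⁺.
The indeterminate product → 0, so the limit = 5.

Final answer: 5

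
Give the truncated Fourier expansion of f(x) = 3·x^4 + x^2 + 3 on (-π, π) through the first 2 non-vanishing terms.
(140 - 24·π^2)·cos(x) + 3 + π^2/3 + 3·π^4/5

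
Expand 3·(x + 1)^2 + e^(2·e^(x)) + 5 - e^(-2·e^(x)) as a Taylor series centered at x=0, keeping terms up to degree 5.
x^5·(7·e^(-2)/60 + 227·e^(2)/60) + x^4·(e^(-2)/4 + 47·e^(2)/12) + x^3·(-e^(-2)/3 + 11·e^(2)/3) + x^2·(-e^(-2) + 3 + 3·e^(2)) + x·(2·e^(-2) + 6 + 2·e^(2)) - e^(-2) + e^(2) + 8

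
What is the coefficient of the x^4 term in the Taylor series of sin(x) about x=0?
Expand to order 4: sin(x) = -x^3/6 + x + O(x^5).
The coefficient of x^4 is 0.

Final answer: 0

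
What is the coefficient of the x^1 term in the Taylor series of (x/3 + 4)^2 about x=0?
Expand to order 1: (x/3 + 4)^2 = 8·x/3 + 16 + O(x^2).
The coefficient of x^1 is 8/3.

Final answer: 8/3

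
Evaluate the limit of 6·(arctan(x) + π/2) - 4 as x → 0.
Direct substitution at x = 0 gives -4 + 3·π.

Final answer: -4 + 3·π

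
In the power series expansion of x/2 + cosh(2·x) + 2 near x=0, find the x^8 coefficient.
Expand to order 8: x/2 + cosh(2·x) + 2 = 2·x^8/315 + 4·x^6/45 + 2·x^4/3 + 2·x^2 + x/2 + 3 + O(x^9).
The coefficient of x^8 is 2/315.

Final answer: 2/315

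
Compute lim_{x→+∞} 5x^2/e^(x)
This is an ∞/∞ indeterminate form as x → +∞.
The exponential denominator e^(x) dominates the polynomial numerator (e^x ≫ x^2 as x → ∞), so the quotient → 0.
Limit = 0.

Final answer: 0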